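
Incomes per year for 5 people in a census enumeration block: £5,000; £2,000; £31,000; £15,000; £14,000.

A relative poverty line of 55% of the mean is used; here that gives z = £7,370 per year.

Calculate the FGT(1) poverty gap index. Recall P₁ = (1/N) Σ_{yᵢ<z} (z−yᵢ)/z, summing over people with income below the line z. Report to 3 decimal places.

Poor units: £2,000, £5,000 (q = 2 of N = 5).
Gap ratios (z−y)/z: (7370−2000)/7370 = 0.7286; (7370−5000)/7370 = 0.3216.
Sum of shortfalls = 1.050204; P₁ averages over all N: 1.050204 / 5 = 0.210.

0.210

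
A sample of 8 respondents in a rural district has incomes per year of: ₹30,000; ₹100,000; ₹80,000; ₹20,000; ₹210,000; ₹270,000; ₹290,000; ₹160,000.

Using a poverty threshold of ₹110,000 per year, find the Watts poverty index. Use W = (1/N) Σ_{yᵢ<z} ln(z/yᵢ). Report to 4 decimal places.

0.4272

Poor units: ₹20,000, ₹30,000, ₹80,000, ₹100,000 (q = 4 of N = 8).
Log gaps: ln(110000/20000) = 1.7047; ln(110000/30000) = 1.2993; ln(110000/80000) = 0.3185; ln(110000/100000) = 0.0953.
W = 3.417795 / 8 = 0.4272.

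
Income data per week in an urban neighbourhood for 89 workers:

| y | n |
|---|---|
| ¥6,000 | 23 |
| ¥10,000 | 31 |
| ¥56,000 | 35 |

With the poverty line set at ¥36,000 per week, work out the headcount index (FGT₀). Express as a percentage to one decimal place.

60.7%

54 of the 89 workers have income below ¥36,000.
H = 54/89 = 60.7%.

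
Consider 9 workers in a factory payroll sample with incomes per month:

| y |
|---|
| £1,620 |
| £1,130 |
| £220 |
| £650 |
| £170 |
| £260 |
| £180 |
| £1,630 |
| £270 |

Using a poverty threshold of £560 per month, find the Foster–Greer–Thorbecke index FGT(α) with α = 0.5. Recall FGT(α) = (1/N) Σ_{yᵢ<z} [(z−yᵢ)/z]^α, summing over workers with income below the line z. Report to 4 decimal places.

0.4321

Poor units: £170, £180, £220, £260, £270 (q = 5 of N = 9).
Shortfall ratios: (560−170)/560 = 0.6964; (560−180)/560 = 0.6786; (560−220)/560 = 0.6071; (560−260)/560 = 0.5357; (560−270)/560 = 0.5179.
Raised to α = 0.5: 0.83452; 0.82375; 0.77919; 0.73193; 0.71962.
Sum = 3.889019; FGT(0.5) = 3.889019 / 9 = 0.4321.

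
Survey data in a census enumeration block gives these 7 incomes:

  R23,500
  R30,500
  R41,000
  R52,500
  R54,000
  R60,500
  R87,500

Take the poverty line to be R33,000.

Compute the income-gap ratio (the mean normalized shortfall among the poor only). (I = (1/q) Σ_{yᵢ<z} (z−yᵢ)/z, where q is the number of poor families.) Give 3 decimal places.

Below z: R23,500, R30,500 (q = 2 of N = 7).
Relative gaps: 0.2879, 0.0758; sum = 0.363636.
I averages over the q = 2 poor units only: 0.363636 / 2 = 0.182.

0.182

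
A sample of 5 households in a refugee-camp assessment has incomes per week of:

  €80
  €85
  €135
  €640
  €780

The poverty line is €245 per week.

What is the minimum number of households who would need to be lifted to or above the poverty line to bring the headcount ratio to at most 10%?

3 of the 5 households are poor, so H = 3/5 = 0.600.
A headcount ratio of at most 10% allows at most ⌊0.10 × 5⌋ = 0 poor households.
So at least 3 − 0 = 3 must be lifted.

3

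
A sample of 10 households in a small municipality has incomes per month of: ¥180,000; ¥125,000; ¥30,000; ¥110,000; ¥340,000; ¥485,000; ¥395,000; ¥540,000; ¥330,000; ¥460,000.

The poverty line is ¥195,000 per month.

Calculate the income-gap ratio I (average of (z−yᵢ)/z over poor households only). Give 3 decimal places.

Incomes under z: ¥30,000, ¥110,000, ¥125,000, ¥180,000 (q = 4 of N = 10).
Shortfall ratios (z−y)/z: 0.8462, 0.4359, 0.3590, 0.0769; sum = 1.717949.
I averages over the q = 4 poor units only: 1.717949 / 4 = 0.429.

0.429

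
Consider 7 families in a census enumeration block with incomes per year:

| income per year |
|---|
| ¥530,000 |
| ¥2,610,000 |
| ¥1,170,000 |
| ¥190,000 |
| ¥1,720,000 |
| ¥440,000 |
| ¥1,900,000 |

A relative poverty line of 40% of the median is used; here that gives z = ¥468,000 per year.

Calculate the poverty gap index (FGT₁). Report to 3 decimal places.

Below z: ¥190,000, ¥440,000 (q = 2 of N = 7).
Gap ratios (z−y)/z: (468000−190000)/468000 = 0.5940; (468000−440000)/468000 = 0.0598.
Σ = 0.653846. Dividing by the full population N = 7 gives P₁ = 0.093.

0.093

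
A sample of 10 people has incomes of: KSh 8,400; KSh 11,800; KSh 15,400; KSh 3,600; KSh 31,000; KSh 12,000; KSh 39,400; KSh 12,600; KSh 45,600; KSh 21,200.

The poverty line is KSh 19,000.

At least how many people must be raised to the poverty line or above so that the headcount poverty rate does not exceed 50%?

1

Currently q = 6 of N = 10 are below the line (H = 0.600).
A headcount ratio of at most 50% allows at most ⌊0.50 × 10⌋ = 5 poor people.
So at least 6 − 5 = 1 must be lifted.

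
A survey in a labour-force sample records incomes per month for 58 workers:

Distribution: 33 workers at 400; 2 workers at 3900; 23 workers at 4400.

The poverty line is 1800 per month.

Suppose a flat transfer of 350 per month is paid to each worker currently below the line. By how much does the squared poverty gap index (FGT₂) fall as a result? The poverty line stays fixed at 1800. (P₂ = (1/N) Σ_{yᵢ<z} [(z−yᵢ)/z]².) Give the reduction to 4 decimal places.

0.1506

Before: below the line — 33×400; squared poverty gap index (FGT₂) = 0.344189.
After the 350 transfer: below the line — 33×750; squared poverty gap index (FGT₂) = 0.193606.
Reduction = 0.344189 − 0.193606 = 0.1506.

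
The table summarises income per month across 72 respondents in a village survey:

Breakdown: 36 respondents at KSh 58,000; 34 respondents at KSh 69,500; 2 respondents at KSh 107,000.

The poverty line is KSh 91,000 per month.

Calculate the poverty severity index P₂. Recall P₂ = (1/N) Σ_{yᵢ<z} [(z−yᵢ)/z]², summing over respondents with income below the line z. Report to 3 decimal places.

0.092

Poor units: 36×KSh 58,000, 34×KSh 69,500 (q = 70 of N = 72).
Shortfall ratios: (91000−58000)/91000 = 0.3626 (×36); (91000−69500)/91000 = 0.2363 (×34).
Squared: 0.1315 (×36); 0.0558 (×34).
Sum = 6.632110; P₂ = 6.632110 / 72 = 0.092.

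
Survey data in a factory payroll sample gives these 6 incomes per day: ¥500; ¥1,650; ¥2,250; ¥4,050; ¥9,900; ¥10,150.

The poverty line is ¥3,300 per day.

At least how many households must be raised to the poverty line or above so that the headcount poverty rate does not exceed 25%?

2

Currently q = 3 of N = 6 are below the line (H = 0.500).
A headcount ratio of at most 25% allows at most ⌊0.25 × 6⌋ = 1 poor households.
So at least 3 − 1 = 2 must be lifted.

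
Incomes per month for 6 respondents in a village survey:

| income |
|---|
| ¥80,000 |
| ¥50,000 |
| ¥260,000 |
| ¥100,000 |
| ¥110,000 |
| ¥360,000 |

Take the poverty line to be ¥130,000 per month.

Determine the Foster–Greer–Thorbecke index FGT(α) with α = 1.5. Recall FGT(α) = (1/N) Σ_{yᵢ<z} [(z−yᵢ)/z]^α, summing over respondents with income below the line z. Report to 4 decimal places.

0.1487

Below z: ¥50,000, ¥80,000, ¥100,000, ¥110,000 (q = 4 of N = 6).
Gap ratios (z−y)/z: (130000−50000)/130000 = 0.6154; (130000−80000)/130000 = 0.3846; (130000−100000)/130000 = 0.2308; (130000−110000)/130000 = 0.1538.
Raised to α = 1.5: 0.48275; 0.23853; 0.11086; 0.06034.
Sum = 0.892477; FGT(1.5) = 0.892477 / 6 = 0.1487.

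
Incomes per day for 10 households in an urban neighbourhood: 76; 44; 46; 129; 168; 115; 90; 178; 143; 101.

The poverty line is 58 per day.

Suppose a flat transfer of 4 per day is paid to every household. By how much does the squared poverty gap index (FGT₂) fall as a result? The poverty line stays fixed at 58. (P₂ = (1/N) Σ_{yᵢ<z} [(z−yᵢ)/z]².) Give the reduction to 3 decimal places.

Before: below the line — 44, 46; squared poverty gap index (FGT₂) = 0.01011.
After the 4 transfer: below the line — 48, 50; squared poverty gap index (FGT₂) = 0.00488.
Reduction = 0.01011 − 0.00488 = 0.005.

0.005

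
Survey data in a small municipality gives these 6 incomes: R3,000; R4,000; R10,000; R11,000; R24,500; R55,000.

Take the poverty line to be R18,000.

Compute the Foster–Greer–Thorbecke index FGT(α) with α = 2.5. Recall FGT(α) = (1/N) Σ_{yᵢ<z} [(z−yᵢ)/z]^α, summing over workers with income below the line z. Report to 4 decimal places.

Below the line: R3,000, R4,000, R10,000, R11,000 (q = 4 of N = 6).
Gap ratios (z−y)/z: (18000−3000)/18000 = 0.8333; (18000−4000)/18000 = 0.7778; (18000−10000)/18000 = 0.4444; (18000−11000)/18000 = 0.3889.
Raised to α = 2.5: 0.63394; 0.53351; 0.13169; 0.09431.
Sum = 1.393442; FGT(2.5) = 1.393442 / 6 = 0.2322.

0.2322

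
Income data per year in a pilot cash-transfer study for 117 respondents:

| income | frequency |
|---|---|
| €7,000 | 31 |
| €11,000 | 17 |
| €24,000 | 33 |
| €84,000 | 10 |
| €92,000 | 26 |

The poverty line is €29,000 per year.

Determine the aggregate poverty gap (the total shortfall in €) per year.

Below z: 31×€7,000, 17×€11,000, 33×€24,000 (q = 81 of N = 117).
Individual gaps: 31×(29000−7000) = 682000; 17×(29000−11000) = 306000; 33×(29000−24000) = 165000.
Aggregate gap = €1,153,000.

€1,153,000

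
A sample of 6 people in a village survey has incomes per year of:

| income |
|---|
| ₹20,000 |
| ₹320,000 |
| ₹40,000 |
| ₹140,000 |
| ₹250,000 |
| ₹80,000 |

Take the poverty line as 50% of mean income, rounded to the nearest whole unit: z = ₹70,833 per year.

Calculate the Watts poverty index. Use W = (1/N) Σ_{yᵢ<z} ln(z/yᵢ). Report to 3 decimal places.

Below z: ₹20,000, ₹40,000 (q = 2 of N = 6).
Log shortfalls: ln(70833/20000) = 1.2646; ln(70833/40000) = 0.5714.
W = 1.836038 / 6 = 0.306.

0.306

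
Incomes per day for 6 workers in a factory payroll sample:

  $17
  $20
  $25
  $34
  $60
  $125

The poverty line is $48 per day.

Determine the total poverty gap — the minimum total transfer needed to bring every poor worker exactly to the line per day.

$96

Poor units: $17, $20, $25, $34 (q = 4 of N = 6).
Individual gaps: 48−17 = 31; 48−20 = 28; 48−25 = 23; 48−34 = 14.
Aggregate gap = $96.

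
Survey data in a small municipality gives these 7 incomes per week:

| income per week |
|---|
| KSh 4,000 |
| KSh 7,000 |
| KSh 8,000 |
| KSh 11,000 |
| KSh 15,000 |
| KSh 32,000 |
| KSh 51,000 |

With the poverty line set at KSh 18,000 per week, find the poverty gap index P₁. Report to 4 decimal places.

Below the line: KSh 4,000, KSh 7,000, KSh 8,000, KSh 11,000, KSh 15,000 (q = 5 of N = 7).
Gap ratios (z−y)/z: (18000−4000)/18000 = 0.7778; (18000−7000)/18000 = 0.6111; (18000−8000)/18000 = 0.5556; (18000−11000)/18000 = 0.3889; (18000−15000)/18000 = 0.1667.
Sum of shortfalls = 2.500000; P₁ averages over all N: 2.500000 / 7 = 0.3571.

0.3571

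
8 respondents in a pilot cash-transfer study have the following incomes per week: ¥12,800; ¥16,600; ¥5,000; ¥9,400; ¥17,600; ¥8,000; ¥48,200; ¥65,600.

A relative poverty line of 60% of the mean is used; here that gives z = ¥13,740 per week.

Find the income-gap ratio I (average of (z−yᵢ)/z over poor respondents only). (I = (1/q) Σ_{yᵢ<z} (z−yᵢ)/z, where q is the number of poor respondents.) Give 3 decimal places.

0.360

Below the line: ¥5,000, ¥8,000, ¥9,400, ¥12,800 (q = 4 of N = 8).
Relative gaps: 0.6361, 0.4178, 0.3159, 0.0684; sum = 1.438137.
The income-gap ratio divides by q (the poor only): 1.438137 / 4 = 0.360.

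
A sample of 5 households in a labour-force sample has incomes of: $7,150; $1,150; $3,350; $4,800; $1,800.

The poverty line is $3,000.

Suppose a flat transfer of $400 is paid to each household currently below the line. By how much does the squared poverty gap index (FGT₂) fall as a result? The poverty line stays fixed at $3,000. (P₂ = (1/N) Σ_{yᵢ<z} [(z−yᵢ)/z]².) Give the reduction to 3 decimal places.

0.047

Before: below the line — $1,150, $1,800; squared poverty gap index (FGT₂) = 0.10806.
After the $400 transfer: below the line — $1,550, $2,200; squared poverty gap index (FGT₂) = 0.06094.
Reduction = 0.10806 − 0.06094 = 0.047.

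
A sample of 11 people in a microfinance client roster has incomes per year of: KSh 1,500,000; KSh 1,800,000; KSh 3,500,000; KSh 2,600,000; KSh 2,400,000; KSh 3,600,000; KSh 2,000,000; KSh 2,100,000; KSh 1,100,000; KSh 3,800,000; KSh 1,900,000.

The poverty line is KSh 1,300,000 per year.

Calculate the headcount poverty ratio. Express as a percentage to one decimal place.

9.1%

1 of the 11 people have income below KSh 1,300,000.
H = 1/11 = 9.1%.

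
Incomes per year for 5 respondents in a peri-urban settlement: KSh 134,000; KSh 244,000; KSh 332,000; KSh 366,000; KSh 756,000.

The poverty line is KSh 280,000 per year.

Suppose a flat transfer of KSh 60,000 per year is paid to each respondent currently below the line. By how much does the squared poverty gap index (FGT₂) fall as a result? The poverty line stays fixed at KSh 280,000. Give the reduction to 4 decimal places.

Before: below the line — KSh 134,000, KSh 244,000; squared poverty gap index (FGT₂) = 0.057684.
After the KSh 60,000 transfer: below the line — KSh 194,000; squared poverty gap index (FGT₂) = 0.018867.
Reduction = 0.057684 − 0.018867 = 0.0388.

0.0388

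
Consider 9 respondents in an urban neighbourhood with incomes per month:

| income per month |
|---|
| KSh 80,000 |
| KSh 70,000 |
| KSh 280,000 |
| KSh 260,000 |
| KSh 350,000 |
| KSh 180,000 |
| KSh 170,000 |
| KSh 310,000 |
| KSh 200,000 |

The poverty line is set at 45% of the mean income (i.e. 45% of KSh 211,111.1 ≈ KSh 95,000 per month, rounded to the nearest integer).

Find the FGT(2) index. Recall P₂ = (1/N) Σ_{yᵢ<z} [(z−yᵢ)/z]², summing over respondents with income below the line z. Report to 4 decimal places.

Below the line: KSh 70,000, KSh 80,000 (q = 2 of N = 9).
Normalized shortfalls: (95000−70000)/95000 = 0.2632; (95000−80000)/95000 = 0.1579.
Squared: 0.0693; 0.0249.
Sum = 0.094183; P₂ = 0.094183 / 9 = 0.0105.

0.0105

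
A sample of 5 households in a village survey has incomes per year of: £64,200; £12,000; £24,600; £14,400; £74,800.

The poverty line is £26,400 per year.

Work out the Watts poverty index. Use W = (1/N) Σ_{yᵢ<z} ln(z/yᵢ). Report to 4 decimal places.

Below z: £12,000, £14,400, £24,600 (q = 3 of N = 5).
Log shortfalls: ln(26400/12000) = 0.7885; ln(26400/14400) = 0.6061; ln(26400/24600) = 0.0706.
W = 1.465211 / 5 = 0.2930.

0.2930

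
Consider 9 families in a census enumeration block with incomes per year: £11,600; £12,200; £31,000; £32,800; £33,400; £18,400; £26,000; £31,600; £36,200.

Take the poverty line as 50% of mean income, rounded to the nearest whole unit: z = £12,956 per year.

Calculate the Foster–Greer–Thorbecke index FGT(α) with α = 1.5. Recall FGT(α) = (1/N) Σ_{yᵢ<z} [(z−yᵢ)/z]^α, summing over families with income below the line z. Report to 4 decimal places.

0.0053

Below the line: £11,600, £12,200 (q = 2 of N = 9).
Relative gaps: (12956−11600)/12956 = 0.1047; (12956−12200)/12956 = 0.0584.
Raised to α = 1.5: 0.03386; 0.01410.
Sum = 0.047955; FGT(1.5) = 0.047955 / 9 = 0.0053.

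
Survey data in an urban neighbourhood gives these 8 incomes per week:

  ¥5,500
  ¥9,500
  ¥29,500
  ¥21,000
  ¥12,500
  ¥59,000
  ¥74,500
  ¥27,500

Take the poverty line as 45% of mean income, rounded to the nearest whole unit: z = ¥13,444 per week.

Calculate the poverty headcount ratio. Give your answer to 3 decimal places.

0.375

3 of the 8 households have income below ¥13,444.
H = 3/8 = 0.375.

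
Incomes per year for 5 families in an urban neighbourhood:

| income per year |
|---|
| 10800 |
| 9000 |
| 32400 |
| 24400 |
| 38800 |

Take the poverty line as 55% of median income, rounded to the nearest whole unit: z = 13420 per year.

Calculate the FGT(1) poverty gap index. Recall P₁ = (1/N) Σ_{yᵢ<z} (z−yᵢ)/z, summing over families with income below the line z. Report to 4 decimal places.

Below the line: 9000, 10800 (q = 2 of N = 5).
Normalized shortfalls: (13420−9000)/13420 = 0.3294; (13420−10800)/13420 = 0.1952.
Σ = 0.524590. Dividing by the full population N = 5 gives P₁ = 0.1049.

0.1049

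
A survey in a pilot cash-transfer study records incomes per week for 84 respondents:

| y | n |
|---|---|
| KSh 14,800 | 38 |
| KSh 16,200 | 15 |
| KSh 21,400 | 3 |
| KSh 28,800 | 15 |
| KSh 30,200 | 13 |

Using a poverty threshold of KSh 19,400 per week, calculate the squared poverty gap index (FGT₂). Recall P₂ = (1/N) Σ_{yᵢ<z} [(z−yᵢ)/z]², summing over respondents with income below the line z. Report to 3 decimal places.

0.030

Incomes under z: 38×KSh 14,800, 15×KSh 16,200 (q = 53 of N = 84).
Relative gaps: (19400−14800)/19400 = 0.2371 (×38); (19400−16200)/19400 = 0.1649 (×15).
Squared: 0.0562 (×38); 0.0272 (×15).
Sum = 2.544585; P₂ = 2.544585 / 84 = 0.030.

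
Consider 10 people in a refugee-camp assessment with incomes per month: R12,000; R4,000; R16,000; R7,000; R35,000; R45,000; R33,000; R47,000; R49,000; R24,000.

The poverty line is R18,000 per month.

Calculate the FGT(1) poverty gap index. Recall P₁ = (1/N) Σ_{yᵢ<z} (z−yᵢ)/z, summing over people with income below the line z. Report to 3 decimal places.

0.183

Below the line: R4,000, R7,000, R12,000, R16,000 (q = 4 of N = 10).
Gap ratios (z−y)/z: (18000−4000)/18000 = 0.7778; (18000−7000)/18000 = 0.6111; (18000−12000)/18000 = 0.3333; (18000−16000)/18000 = 0.1111.
Σ = 1.833333. Dividing by the full population N = 10 gives P₁ = 0.183.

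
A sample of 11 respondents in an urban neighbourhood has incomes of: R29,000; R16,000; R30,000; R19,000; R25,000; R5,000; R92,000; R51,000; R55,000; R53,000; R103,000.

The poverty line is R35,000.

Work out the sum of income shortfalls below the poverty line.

R86,000

Incomes under z: R5,000, R16,000, R19,000, R25,000, R29,000, R30,000 (q = 6 of N = 11).
Individual gaps: 35000−5000 = 30000; 35000−16000 = 19000; 35000−19000 = 16000; 35000−25000 = 10000; 35000−29000 = 6000; 35000−30000 = 5000.
Aggregate gap = R86,000.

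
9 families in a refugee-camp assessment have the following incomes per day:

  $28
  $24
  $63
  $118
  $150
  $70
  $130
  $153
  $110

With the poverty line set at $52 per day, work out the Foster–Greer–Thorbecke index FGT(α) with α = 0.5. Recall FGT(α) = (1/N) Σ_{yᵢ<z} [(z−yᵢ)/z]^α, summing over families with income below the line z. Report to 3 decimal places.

0.157

Below the line: $24, $28 (q = 2 of N = 9).
Relative gaps: (52−24)/52 = 0.5385; (52−28)/52 = 0.4615.
Raised to α = 0.5: 0.73380; 0.67937.
Sum = 1.413166; FGT(0.5) = 1.413166 / 9 = 0.157.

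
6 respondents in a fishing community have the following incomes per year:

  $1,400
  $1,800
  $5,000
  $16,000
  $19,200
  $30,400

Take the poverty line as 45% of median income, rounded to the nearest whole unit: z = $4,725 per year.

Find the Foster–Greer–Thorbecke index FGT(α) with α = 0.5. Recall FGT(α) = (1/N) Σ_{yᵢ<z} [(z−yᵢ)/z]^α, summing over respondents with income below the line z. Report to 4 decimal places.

0.2709

Incomes under z: $1,400, $1,800 (q = 2 of N = 6).
Gap ratios (z−y)/z: (4725−1400)/4725 = 0.7037; (4725−1800)/4725 = 0.6190.
Raised to α = 0.5: 0.83887; 0.78680.
Sum = 1.625666; FGT(0.5) = 1.625666 / 6 = 0.2709.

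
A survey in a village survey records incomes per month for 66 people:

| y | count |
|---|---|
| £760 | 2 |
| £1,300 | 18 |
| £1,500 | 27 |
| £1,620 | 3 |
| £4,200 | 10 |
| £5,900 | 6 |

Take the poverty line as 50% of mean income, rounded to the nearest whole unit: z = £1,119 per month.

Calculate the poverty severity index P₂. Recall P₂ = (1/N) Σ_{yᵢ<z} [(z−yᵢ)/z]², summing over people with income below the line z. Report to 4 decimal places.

0.0031

Incomes under z: 2×£760 (q = 2 of N = 66).
Shortfall ratios: (1119−760)/1119 = 0.3208 (×2).
Squared: 0.1029 (×2).
Sum = 0.205854; P₂ = 0.205854 / 66 = 0.0031.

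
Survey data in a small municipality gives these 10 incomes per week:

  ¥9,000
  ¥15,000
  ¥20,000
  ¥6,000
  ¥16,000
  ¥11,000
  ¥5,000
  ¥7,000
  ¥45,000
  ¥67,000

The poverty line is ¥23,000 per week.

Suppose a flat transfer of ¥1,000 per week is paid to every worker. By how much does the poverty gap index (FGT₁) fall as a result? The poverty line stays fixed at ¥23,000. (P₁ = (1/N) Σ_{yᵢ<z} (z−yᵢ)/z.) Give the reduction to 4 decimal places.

0.0348

Before: below the line — ¥5,000, ¥6,000, ¥7,000, ¥9,000, ¥11,000, ¥15,000, ¥16,000, ¥20,000; poverty gap index (FGT₁) = 0.413043.
After the ¥1,000 transfer: below the line — ¥6,000, ¥7,000, ¥8,000, ¥10,000, ¥12,000, ¥16,000, ¥17,000, ¥21,000; poverty gap index (FGT₁) = 0.378261.
Reduction = 0.413043 − 0.378261 = 0.0348.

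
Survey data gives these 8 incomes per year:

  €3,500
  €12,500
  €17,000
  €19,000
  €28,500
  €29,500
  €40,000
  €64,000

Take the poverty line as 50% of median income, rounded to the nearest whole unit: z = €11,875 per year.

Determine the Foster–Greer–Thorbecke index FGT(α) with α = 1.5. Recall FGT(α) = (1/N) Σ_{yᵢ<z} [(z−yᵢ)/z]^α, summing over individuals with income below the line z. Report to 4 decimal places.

Poor units: €3,500 (q = 1 of N = 8).
Shortfall ratios: (11875−3500)/11875 = 0.7053.
Raised to α = 1.5: 0.59228.
Sum = 0.592280; FGT(1.5) = 0.592280 / 8 = 0.0740.

0.0740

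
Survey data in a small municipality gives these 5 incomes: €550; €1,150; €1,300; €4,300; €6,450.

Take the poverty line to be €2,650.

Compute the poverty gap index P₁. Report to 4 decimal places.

0.3736

Below z: €550, €1,150, €1,300 (q = 3 of N = 5).
Gap ratios (z−y)/z: (2650−550)/2650 = 0.7925; (2650−1150)/2650 = 0.5660; (2650−1300)/2650 = 0.5094.
Σ = 1.867925. Dividing by the full population N = 5 gives P₁ = 0.3736.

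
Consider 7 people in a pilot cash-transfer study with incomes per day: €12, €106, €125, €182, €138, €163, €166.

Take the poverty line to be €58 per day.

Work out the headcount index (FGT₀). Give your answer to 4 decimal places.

1 of the 7 people have income below €58.
H = 1/7 = 0.1429.

0.1429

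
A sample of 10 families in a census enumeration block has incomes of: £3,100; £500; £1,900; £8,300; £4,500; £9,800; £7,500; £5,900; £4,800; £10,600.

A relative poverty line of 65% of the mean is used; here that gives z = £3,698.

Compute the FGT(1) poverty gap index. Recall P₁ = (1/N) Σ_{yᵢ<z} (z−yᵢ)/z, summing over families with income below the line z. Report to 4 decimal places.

0.1513

Poor units: £500, £1,900, £3,100 (q = 3 of N = 10).
Shortfall ratios: (3698−500)/3698 = 0.8648; (3698−1900)/3698 = 0.4862; (3698−3100)/3698 = 0.1617.
Σ = 1.512710. Dividing by the full population N = 10 gives P₁ = 0.1513.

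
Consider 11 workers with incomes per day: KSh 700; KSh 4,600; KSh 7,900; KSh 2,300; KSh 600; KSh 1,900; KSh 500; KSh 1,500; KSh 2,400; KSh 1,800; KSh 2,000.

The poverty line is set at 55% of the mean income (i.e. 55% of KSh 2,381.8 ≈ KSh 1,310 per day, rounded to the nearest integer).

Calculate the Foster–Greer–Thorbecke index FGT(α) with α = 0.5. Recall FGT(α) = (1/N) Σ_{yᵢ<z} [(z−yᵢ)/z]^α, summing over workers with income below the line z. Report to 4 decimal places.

Below z: KSh 500, KSh 600, KSh 700 (q = 3 of N = 11).
Shortfall ratios: (1310−500)/1310 = 0.6183; (1310−600)/1310 = 0.5420; (1310−700)/1310 = 0.4656.
Raised to α = 0.5: 0.78633; 0.73620; 0.68238.
Sum = 2.204914; FGT(0.5) = 2.204914 / 11 = 0.2004.

0.2004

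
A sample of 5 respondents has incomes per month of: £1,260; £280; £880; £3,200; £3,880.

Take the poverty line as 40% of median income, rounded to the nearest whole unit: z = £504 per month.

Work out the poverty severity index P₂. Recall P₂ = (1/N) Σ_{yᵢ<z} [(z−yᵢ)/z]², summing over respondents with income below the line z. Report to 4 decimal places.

Below the line: £280 (q = 1 of N = 5).
Shortfall ratios: (504−280)/504 = 0.4444.
Squared: 0.1975.
Sum = 0.197531; P₂ = 0.197531 / 5 = 0.0395.

0.0395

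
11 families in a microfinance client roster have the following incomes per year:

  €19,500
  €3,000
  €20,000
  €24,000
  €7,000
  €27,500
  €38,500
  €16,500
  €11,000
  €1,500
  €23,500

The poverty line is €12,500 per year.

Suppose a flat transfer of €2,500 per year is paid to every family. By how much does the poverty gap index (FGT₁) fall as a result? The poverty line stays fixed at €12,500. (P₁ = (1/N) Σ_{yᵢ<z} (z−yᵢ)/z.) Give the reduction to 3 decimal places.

0.065

Before: below the line — €1,500, €3,000, €7,000, €11,000; poverty gap index (FGT₁) = 0.20000.
After the €2,500 transfer: below the line — €4,000, €5,500, €9,500; poverty gap index (FGT₁) = 0.13455.
Reduction = 0.20000 − 0.13455 = 0.065.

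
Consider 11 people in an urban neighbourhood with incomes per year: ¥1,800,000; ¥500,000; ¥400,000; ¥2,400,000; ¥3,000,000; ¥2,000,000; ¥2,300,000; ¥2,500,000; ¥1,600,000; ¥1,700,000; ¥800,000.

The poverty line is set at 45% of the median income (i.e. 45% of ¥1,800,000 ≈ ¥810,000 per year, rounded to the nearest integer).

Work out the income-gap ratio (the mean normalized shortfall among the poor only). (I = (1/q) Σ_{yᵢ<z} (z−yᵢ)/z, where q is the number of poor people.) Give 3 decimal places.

Below the line: ¥400,000, ¥500,000, ¥800,000 (q = 3 of N = 11).
Shortfall ratios (z−y)/z: 0.5062, 0.3827, 0.0123; sum = 0.901235.
I averages over the q = 3 poor units only: 0.901235 / 3 = 0.300.

0.300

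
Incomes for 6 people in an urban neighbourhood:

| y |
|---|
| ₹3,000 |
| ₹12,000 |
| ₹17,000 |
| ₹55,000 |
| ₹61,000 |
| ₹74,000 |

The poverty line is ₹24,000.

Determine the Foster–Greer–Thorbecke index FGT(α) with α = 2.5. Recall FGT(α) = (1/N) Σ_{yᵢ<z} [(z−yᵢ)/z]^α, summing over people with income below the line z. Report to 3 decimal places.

0.156

Below the line: ₹3,000, ₹12,000, ₹17,000 (q = 3 of N = 6).
Gap ratios (z−y)/z: (24000−3000)/24000 = 0.8750; (24000−12000)/24000 = 0.5000; (24000−17000)/24000 = 0.2917.
Raised to α = 2.5: 0.71618; 0.17678; 0.04594.
Sum = 0.938896; FGT(2.5) = 0.938896 / 6 = 0.156.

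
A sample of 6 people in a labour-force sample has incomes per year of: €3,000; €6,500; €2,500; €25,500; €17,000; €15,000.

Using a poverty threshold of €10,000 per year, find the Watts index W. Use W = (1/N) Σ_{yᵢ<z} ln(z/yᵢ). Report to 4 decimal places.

0.5035

Poor units: €2,500, €3,000, €6,500 (q = 3 of N = 6).
Log shortfalls: ln(10000/2500) = 1.3863; ln(10000/3000) = 1.2040; ln(10000/6500) = 0.4308.
W = 3.021050 / 6 = 0.5035.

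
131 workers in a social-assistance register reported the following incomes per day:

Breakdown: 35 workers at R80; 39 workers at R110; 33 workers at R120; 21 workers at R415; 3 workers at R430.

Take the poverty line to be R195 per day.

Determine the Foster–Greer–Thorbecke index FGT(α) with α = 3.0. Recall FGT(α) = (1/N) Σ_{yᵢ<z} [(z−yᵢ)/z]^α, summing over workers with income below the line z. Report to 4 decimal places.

Incomes under z: 35×R80, 39×R110, 33×R120 (q = 107 of N = 131).
Relative gaps: (195−80)/195 = 0.5897 (×35); (195−110)/195 = 0.4359 (×39); (195−120)/195 = 0.3846 (×33).
Raised to α = 3.0: 0.20511 (×35); 0.08282 (×39); 0.05690 (×33).
Sum = 12.286569; FGT(3.0) = 12.286569 / 131 = 0.0938.

0.0938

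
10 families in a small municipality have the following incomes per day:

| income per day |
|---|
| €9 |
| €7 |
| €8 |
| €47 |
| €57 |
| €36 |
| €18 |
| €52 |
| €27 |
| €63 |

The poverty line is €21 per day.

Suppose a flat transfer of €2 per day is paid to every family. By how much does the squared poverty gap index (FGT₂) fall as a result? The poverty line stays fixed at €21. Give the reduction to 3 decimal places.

0.034

Before: below the line — €7, €8, €9, €18; squared poverty gap index (FGT₂) = 0.11746.
After the €2 transfer: below the line — €9, €10, €11, €20; squared poverty gap index (FGT₂) = 0.08299.
Reduction = 0.11746 − 0.08299 = 0.034.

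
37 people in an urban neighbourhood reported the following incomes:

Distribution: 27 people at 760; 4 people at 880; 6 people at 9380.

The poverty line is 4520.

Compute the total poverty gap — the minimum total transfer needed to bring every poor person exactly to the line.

Incomes under z: 27×760, 4×880 (q = 31 of N = 37).
Individual gaps: 27×(4520−760) = 101520; 4×(4520−880) = 14560.
Aggregate gap = 116080.

116080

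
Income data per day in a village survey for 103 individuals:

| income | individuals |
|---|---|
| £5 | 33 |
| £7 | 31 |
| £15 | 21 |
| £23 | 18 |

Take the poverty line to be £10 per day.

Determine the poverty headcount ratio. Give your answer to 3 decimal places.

64 of the 103 individuals have income below £10.
H = 64/103 = 0.621.

0.621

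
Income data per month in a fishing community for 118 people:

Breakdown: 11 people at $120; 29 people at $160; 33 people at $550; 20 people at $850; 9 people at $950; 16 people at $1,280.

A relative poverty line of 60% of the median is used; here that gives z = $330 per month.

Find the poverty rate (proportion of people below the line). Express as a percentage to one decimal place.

40 of the 118 people have income below $330.
H = 40/118 = 33.9%.

33.9%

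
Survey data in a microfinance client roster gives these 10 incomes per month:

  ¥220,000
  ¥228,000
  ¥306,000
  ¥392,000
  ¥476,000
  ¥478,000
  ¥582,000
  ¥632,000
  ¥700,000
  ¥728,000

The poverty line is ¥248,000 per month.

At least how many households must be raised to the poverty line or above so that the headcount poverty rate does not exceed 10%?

2 of the 10 households are poor, so H = 2/10 = 0.200.
A headcount ratio of at most 10% allows at most ⌊0.10 × 10⌋ = 1 poor households.
So at least 2 − 1 = 1 must be lifted.

1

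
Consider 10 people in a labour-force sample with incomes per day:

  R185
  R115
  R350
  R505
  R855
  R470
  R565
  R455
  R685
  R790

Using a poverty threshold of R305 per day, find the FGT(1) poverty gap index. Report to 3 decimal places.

0.102

Below the line: R115, R185 (q = 2 of N = 10).
Normalized shortfalls: (305−115)/305 = 0.6230; (305−185)/305 = 0.3934.
Σ = 1.016393. Dividing by the full population N = 10 gives P₁ = 0.102.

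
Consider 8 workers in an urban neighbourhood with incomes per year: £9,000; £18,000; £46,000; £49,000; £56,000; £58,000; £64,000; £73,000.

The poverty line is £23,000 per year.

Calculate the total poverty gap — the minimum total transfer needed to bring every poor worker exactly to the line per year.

Poor units: £9,000, £18,000 (q = 2 of N = 8).
Individual gaps: 23000−9000 = 14000; 23000−18000 = 5000.
Aggregate gap = £19,000.

£19,000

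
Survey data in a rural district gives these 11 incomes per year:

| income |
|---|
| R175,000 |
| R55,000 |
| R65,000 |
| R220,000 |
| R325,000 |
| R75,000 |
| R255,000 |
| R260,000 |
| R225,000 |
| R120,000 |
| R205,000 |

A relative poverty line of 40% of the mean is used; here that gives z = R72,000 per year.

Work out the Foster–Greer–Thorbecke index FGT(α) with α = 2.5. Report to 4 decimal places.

Below z: R55,000, R65,000 (q = 2 of N = 11).
Relative gaps: (72000−55000)/72000 = 0.2361; (72000−65000)/72000 = 0.0972.
Raised to α = 2.5: 0.02709; 0.00295.
Sum = 0.030036; FGT(2.5) = 0.030036 / 11 = 0.0027.

0.0027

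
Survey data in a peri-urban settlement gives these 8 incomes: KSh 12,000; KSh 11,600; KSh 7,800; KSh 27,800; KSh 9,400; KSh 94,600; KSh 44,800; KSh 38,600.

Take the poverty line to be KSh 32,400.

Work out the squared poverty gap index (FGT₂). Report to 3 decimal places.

Below the line: KSh 7,800, KSh 9,400, KSh 11,600, KSh 12,000, KSh 27,800 (q = 5 of N = 8).
Relative gaps: (32400−7800)/32400 = 0.7593; (32400−9400)/32400 = 0.7099; (32400−11600)/32400 = 0.6420; (32400−12000)/32400 = 0.6296; (32400−27800)/32400 = 0.1420.
Squared: 0.5765; 0.5039; 0.4121; 0.3964; 0.0202.
Sum = 1.909122; P₂ = 1.909122 / 8 = 0.239.

0.239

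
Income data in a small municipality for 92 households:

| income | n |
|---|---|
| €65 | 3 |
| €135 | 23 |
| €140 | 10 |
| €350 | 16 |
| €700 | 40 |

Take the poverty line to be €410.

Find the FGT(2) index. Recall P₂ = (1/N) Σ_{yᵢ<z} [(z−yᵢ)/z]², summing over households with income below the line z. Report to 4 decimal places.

Below z: 3×€65, 23×€135, 10×€140, 16×€350 (q = 52 of N = 92).
Relative gaps: (410−65)/410 = 0.8415 (×3); (410−135)/410 = 0.6707 (×23); (410−140)/410 = 0.6585 (×10); (410−350)/410 = 0.1463 (×16).
Squared: 0.7081 (×3); 0.4499 (×23); 0.4337 (×10); 0.0214 (×16).
Sum = 17.150803; P₂ = 17.150803 / 92 = 0.1864.

0.1864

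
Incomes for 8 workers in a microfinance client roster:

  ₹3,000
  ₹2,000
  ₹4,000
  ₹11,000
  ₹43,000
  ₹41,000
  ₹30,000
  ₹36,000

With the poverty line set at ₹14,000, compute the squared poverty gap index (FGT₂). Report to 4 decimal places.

0.2385

Poor units: ₹2,000, ₹3,000, ₹4,000, ₹11,000 (q = 4 of N = 8).
Shortfall ratios: (14000−2000)/14000 = 0.8571; (14000−3000)/14000 = 0.7857; (14000−4000)/14000 = 0.7143; (14000−11000)/14000 = 0.2143.
Squared: 0.7347; 0.6173; 0.5102; 0.0459.
Sum = 1.908163; P₂ = 1.908163 / 8 = 0.2385.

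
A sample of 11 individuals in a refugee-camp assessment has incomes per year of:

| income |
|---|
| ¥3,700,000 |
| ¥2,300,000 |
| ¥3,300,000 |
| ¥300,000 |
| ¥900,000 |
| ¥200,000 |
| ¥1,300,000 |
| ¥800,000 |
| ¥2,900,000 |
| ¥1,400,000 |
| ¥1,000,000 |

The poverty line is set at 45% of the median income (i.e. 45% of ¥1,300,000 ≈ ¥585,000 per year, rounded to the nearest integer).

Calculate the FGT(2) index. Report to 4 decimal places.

Below z: ¥200,000, ¥300,000 (q = 2 of N = 11).
Normalized shortfalls: (585000−200000)/585000 = 0.6581; (585000−300000)/585000 = 0.4872.
Squared: 0.4331; 0.2373.
Sum = 0.670465; P₂ = 0.670465 / 11 = 0.0610.

0.0610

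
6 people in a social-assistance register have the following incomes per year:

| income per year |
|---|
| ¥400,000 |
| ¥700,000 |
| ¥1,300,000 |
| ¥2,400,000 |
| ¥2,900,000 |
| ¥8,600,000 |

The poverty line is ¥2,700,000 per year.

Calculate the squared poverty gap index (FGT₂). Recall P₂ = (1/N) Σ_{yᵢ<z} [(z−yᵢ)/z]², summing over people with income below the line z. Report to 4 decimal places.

0.2593

Below z: ¥400,000, ¥700,000, ¥1,300,000, ¥2,400,000 (q = 4 of N = 6).
Relative gaps: (2700000−400000)/2700000 = 0.8519; (2700000−700000)/2700000 = 0.7407; (2700000−1300000)/2700000 = 0.5185; (2700000−2400000)/2700000 = 0.1111.
Squared: 0.7257; 0.5487; 0.2689; 0.0123.
Sum = 1.555556; P₂ = 1.555556 / 6 = 0.2593.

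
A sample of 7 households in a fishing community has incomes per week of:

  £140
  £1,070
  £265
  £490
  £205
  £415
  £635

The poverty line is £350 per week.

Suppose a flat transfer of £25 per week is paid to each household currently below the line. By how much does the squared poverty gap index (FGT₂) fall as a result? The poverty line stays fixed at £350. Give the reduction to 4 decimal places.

Before: below the line — £140, £205, £265; squared poverty gap index (FGT₂) = 0.084373.
After the £25 transfer: below the line — £165, £230, £290; squared poverty gap index (FGT₂) = 0.060904.
Reduction = 0.084373 − 0.060904 = 0.0235.

0.0235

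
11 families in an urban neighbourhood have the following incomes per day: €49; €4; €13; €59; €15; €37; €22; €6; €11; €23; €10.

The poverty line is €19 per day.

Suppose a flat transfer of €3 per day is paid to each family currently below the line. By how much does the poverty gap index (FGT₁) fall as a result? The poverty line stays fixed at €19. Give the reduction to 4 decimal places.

Before: below the line — €4, €6, €10, €11, €13, €15; poverty gap index (FGT₁) = 0.263158.
After the €3 transfer: below the line — €7, €9, €13, €14, €16, €18; poverty gap index (FGT₁) = 0.177033.
Reduction = 0.263158 − 0.177033 = 0.0861.

0.0861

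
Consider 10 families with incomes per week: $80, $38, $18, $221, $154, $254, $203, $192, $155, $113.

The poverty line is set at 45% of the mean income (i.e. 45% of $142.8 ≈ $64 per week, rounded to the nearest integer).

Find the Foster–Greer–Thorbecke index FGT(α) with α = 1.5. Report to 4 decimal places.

0.0868

Poor units: $18, $38 (q = 2 of N = 10).
Gap ratios (z−y)/z: (64−18)/64 = 0.7188; (64−38)/64 = 0.4062.
Raised to α = 1.5: 0.60935; 0.25893.
Sum = 0.868285; FGT(1.5) = 0.868285 / 10 = 0.0868.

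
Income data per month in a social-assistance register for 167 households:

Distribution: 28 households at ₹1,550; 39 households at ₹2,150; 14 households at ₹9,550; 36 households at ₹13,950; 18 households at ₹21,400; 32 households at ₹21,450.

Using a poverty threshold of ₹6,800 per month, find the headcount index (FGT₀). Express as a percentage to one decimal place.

67 of the 167 households have income below ₹6,800.
H = 67/167 = 40.1%.

40.1%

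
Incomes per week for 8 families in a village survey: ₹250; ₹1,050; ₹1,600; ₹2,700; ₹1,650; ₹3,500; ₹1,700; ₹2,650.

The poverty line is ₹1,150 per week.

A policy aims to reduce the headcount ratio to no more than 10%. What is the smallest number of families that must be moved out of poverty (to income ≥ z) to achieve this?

Currently q = 2 of N = 8 are below the line (H = 0.250).
A headcount ratio of at most 10% allows at most ⌊0.10 × 8⌋ = 0 poor families.
So at least 2 − 0 = 2 must be lifted.

2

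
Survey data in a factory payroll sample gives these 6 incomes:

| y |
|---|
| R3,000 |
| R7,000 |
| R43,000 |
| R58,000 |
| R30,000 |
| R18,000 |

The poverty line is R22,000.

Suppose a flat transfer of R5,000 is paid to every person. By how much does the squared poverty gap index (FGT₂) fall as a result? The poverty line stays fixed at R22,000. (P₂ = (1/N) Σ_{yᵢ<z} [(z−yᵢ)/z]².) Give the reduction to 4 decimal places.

Before: below the line — R3,000, R7,000, R18,000; squared poverty gap index (FGT₂) = 0.207300.
After the R5,000 transfer: below the line — R8,000, R12,000; squared poverty gap index (FGT₂) = 0.101928.
Reduction = 0.207300 − 0.101928 = 0.1054.

0.1054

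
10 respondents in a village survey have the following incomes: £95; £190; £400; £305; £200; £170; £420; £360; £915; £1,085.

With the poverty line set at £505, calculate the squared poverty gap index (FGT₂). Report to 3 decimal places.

0.216

Below z: £95, £170, £190, £200, £305, £360, £400, £420 (q = 8 of N = 10).
Relative gaps: (505−95)/505 = 0.8119; (505−170)/505 = 0.6634; (505−190)/505 = 0.6238; (505−200)/505 = 0.6040; (505−305)/505 = 0.3960; (505−360)/505 = 0.2871; (505−400)/505 = 0.2079; (505−420)/505 = 0.1683.
Squared: 0.6592; 0.4401; 0.3891; 0.3648; 0.1568; 0.0824; 0.0432; 0.0283.
Sum = 2.163905; P₂ = 2.163905 / 10 = 0.216.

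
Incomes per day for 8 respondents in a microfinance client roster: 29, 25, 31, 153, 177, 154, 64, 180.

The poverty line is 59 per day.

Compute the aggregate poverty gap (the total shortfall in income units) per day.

92

Below z: 25, 29, 31 (q = 3 of N = 8).
Individual gaps: 59−25 = 34; 59−29 = 30; 59−31 = 28.
Aggregate gap = 92.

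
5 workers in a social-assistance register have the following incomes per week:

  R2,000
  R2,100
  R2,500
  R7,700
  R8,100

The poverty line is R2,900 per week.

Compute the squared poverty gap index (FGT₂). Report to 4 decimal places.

Below z: R2,000, R2,100, R2,500 (q = 3 of N = 5).
Relative gaps: (2900−2000)/2900 = 0.3103; (2900−2100)/2900 = 0.2759; (2900−2500)/2900 = 0.1379.
Squared: 0.0963; 0.0761; 0.0190.
Sum = 0.191439; P₂ = 0.191439 / 5 = 0.0383.

0.0383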